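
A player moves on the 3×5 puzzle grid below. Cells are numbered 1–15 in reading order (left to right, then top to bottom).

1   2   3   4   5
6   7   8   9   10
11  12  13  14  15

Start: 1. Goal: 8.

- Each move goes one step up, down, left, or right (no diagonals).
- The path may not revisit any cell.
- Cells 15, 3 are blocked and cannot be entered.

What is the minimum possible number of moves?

3

The Manhattan distance from 1 to 8 is |1−2| + |1−3| = 3, so at least 3 moves are needed.
A route of 3 moves achieves this: 1 → 6 → 7 → 8.
Since 3 matches the lower bound, it is optimal.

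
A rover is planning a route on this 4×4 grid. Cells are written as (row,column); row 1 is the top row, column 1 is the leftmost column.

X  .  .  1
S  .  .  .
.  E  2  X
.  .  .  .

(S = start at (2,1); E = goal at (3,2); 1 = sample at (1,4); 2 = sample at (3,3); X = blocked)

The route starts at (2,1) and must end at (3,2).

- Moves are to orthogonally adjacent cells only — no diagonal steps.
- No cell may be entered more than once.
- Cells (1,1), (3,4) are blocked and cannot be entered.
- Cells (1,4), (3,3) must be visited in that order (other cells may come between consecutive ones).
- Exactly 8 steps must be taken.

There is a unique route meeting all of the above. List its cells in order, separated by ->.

The waypoints must appear in the order (1,4), (3,3), with no cell reused.
Route from (2,1): right to (2,2), up to (1,2), 2× right (reaching (1,4)), down to (2,4), left to (2,3), down to (3,3), left to (3,2) — 8 moves in all.
Check: order respected (1 at step 4, 2 at step 7); 8 moves as required.

(2,1) -> (2,2) -> (1,2) -> (1,3) -> (1,4) -> (2,4) -> (2,3) -> (3,3) -> (3,2)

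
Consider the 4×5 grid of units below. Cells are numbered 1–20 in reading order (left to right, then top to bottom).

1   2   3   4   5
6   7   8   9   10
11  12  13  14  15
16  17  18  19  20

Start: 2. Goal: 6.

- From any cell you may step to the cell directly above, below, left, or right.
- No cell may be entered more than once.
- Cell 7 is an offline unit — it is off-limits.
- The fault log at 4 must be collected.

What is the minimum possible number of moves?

8

Any route passes through 4 somewhere between 2 and 6. Summing Manhattan distances along the two legs (2 → 4 → 6) gives a lower bound of 2 + 4 = 6 moves.
The shortest route satisfying every rule uses 8 moves: 2 → 3 → 4 → 9 → 14 → 13 → 12 → 11 → 6.
The bound of 6 isn't tight here; checking systematically, no route of length 6 through 7 satisfies every constraint, so 8 is the minimum.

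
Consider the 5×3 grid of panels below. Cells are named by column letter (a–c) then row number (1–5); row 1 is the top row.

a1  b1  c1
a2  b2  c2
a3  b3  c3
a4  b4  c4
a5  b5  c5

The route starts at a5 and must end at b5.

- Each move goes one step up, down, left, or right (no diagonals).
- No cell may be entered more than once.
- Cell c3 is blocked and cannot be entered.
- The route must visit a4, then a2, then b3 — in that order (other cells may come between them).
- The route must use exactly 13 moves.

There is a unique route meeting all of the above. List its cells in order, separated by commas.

a5, a4, a3, a2, a1, b1, c1, c2, b2, b3, b4, c4, c5, b5

The waypoints must appear in the order a4, a2, b3, with no cell reused.
Route from a5: up 4 to a1, right 2 to c1, down 1 to c2, left 1 to b2, down 2 to b4, right 1 to c4, down 1 to c5, left 1 to b5 — 13 moves in all.
Check: order respected (a4 at step 1, a2 at step 3, b3 at step 9); 13 moves as required.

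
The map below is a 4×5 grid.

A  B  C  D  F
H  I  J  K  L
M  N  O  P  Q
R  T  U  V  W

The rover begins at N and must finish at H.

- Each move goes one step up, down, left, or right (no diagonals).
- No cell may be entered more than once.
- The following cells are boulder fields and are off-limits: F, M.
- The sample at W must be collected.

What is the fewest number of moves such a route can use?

Any route passes through W somewhere between N and H. Summing Manhattan distances along the two legs (N → W → H) gives a lower bound of 4 + 6 = 10 moves.
A route of 10 moves achieves this: N → T → U → V → W → Q → L → K → J → I → H.
Since 10 matches the lower bound, it is optimal.

10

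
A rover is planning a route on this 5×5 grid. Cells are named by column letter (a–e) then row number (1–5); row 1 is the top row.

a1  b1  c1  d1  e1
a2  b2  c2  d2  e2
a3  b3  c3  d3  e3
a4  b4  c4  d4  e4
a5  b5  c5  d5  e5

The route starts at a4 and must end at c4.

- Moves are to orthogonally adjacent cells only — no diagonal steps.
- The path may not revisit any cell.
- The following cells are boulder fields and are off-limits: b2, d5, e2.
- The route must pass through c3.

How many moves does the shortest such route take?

4

Any route passes through c3 somewhere between a4 and c4. Summing Manhattan distances along the two legs (a4 → c3 → c4) gives a lower bound of 3 + 1 = 4 moves.
A route of 4 moves achieves this: a4 → a3 → b3 → c3 → c4.
Since 4 matches the lower bound, it is optimal.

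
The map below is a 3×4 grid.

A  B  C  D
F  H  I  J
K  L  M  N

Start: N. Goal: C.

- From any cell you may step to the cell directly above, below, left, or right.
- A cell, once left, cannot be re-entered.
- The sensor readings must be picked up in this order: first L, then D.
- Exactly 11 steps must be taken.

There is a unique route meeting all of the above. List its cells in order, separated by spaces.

The waypoints must appear in the order L, D, with no cell reused.
Route from N: 3× left (reaching K), 2× up (reaching A), right to B, down to H, 2× right (reaching J), up to D, left to C — 11 moves in all.
Check: order respected (L at step 2, D at step 10); 11 moves as required.

N M L K F A B H I J D C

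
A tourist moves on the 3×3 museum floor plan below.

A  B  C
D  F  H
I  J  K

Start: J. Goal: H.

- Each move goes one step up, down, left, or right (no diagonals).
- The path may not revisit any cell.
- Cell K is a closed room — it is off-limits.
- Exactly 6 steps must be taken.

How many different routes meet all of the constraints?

Need simple routes of exactly 6 moves from J to H (Manhattan distance 2, so 2 moves are spent on a detour and 2 undoing it).
Enumerating: J F D A B C H | J I D A B F H | J I D A B C H | J I D F B C H.
That gives 4 routes.

4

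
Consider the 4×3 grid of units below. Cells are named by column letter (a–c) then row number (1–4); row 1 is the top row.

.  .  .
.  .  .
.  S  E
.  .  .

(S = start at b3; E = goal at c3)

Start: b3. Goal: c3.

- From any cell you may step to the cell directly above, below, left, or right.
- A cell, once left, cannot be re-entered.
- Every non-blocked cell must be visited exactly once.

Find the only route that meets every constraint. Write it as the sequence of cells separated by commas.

b3, b2, c2, c1, b1, a1, a2, a3, a4, b4, c4, c3

Need to visit all 12 open cells exactly once, starting at b3 and ending at c3.
Route from b3: up to b2, right to c2, up to c1, 2× left (reaching a1), 3× down (reaching a4), 2× right (reaching c4), up to c3 — 11 moves in all.
Check: all 12 open cells covered.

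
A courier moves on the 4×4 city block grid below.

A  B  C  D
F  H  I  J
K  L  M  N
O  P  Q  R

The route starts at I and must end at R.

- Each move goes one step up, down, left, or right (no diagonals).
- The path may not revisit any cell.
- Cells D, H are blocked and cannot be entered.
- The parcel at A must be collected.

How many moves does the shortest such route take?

Any route passes through A somewhere between I and R. Summing Manhattan distances along the two legs (I → A → R) gives a lower bound of 3 + 6 = 9 moves.
A route of 9 moves achieves this: I → C → B → A → F → K → O → P → Q → R.
Since 9 matches the lower bound, it is optimal.

9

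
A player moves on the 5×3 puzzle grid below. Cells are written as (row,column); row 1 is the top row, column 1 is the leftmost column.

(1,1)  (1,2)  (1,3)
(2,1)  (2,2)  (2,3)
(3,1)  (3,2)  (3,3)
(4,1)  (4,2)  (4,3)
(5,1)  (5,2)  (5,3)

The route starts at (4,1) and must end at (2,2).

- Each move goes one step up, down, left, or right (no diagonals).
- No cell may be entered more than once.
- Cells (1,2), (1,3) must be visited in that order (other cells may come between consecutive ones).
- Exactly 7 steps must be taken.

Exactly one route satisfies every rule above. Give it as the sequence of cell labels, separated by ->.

The waypoints must appear in the order (1,2), (1,3), with no cell reused.
Route from (4,1): up 3 to (1,1), right 2 to (1,3), down 1 to (2,3), left 1 to (2,2) — 7 moves in all.
Check: order respected ((1,2) at step 4, (1,3) at step 5); 7 moves as required.

(4,1) -> (3,1) -> (2,1) -> (1,1) -> (1,2) -> (1,3) -> (2,3) -> (2,2)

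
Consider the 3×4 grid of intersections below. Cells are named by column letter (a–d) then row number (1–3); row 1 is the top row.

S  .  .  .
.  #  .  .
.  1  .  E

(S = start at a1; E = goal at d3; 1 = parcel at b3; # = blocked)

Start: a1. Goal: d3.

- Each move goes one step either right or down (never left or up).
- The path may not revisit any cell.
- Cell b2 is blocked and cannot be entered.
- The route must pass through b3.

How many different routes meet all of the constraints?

A right/down-only route from a1 to d3 makes exactly 2 down-moves and 3 right-moves in some order.
With no other constraints that would be C(5,2) = 10 routes.
Split at b3 and multiply the segment counts (each segment already excludes blocked cells): a1→b3: 1; b3→d3: 1; product = 1.
That gives 1 route.

1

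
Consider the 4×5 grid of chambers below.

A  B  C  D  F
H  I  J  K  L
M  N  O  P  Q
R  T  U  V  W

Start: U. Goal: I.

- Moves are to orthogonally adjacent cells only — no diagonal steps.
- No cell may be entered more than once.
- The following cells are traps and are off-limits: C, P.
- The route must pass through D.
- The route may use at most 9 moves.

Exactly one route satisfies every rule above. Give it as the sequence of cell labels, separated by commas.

U, V, W, Q, L, F, D, K, J, I

The 9-move cap with required stops at D leaves no slack for detours.
Route from U: right 2 to W, up 3 to F, left 1 to D, down 1 to K, left 2 to I — 9 moves in all.
Check: all required cells visited; 9 ≤ 9 moves.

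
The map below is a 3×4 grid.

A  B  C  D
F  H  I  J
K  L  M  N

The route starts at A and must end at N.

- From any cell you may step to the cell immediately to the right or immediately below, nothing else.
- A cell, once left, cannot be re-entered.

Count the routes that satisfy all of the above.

10

A right/down-only route from A to N makes exactly 2 down-moves and 3 right-moves in some order.
With no other constraints that would be C(5,2) = 10 routes.
That gives 10 routes.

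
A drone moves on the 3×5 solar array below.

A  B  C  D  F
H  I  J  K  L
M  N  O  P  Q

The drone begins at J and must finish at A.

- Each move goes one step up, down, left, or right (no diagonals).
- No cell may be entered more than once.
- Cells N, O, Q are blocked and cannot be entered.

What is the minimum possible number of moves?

The Manhattan distance from J to A is |2−1| + |3−1| = 3, so at least 3 moves are needed.
A route of 3 moves achieves this: J → C → B → A.
Since 3 matches the lower bound, it is optimal.

3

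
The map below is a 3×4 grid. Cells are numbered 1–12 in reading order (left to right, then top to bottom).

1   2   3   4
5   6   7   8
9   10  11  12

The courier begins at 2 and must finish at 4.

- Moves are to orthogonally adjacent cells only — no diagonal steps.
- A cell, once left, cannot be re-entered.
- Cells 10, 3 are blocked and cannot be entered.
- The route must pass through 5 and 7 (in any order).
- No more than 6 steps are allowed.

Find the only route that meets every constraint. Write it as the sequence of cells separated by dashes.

2 - 1 - 5 - 6 - 7 - 8 - 4

Any route must reach 5 and 7 and still end at 4 within 6 moves, so the order of the required stops is forced.
Route from 2: left 1 to 1, down 1 to 5, right 3 to 8, up 1 to 4 — 6 moves in all.
Check: all required cells visited; 6 ≤ 6 moves.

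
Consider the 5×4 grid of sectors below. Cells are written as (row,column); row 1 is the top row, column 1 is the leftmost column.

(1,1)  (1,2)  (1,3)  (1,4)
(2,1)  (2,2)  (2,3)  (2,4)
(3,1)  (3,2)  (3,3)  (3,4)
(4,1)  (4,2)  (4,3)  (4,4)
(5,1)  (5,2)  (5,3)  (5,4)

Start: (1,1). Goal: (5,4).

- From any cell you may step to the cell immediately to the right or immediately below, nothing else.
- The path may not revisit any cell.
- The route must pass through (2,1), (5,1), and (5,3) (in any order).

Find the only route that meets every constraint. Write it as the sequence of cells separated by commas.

Moves only go right or down, so the column and row indices never decrease.
Route from (1,1): 4× down (reaching (5,1)), 3× right (reaching (5,4)) — 7 moves in all.
Check: all required cells visited.

(1,1), (2,1), (3,1), (4,1), (5,1), (5,2), (5,3), (5,4)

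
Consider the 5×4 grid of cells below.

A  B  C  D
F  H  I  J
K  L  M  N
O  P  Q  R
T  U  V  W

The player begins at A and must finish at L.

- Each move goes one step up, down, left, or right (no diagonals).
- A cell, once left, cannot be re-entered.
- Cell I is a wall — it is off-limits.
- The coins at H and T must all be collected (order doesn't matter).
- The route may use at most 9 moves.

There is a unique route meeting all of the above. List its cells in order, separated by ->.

A -> B -> H -> F -> K -> O -> T -> U -> P -> L

The budget equals the shortest possible length, so every move has to be on a shortest route through the required cells.
Route from A: right 1 to B, down 1 to H, left 1 to F, down 3 to T, right 1 to U, up 2 to L — 9 moves in all.
Check: all required cells visited; 9 ≤ 9 moves.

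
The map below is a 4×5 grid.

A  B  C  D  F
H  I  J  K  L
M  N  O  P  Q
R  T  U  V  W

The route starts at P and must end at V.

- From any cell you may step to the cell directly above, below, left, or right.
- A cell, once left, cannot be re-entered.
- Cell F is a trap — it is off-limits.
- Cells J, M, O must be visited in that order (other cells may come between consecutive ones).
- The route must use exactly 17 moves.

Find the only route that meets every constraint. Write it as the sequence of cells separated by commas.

The waypoints must appear in the order J, M, O, with no cell reused.
Route from P: right 1 to Q, up 1 to L, left 1 to K, up 1 to D, left 1 to C, down 1 to J, left 1 to I, up 1 to B, left 1 to A, down 3 to R, right 1 to T, up 1 to N, right 1 to O, down 1 to U, right 1 to V — 17 moves in all.
Check: order respected (J at step 6, M at step 11, O at step 15); 17 moves as required.

P, Q, L, K, D, C, J, I, B, A, H, M, R, T, N, O, U, V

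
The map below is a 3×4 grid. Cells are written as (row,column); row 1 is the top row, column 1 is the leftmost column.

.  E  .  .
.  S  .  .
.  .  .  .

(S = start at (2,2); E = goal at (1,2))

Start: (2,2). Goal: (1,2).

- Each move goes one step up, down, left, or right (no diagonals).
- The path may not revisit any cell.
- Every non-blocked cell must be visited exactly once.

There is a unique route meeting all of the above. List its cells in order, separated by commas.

Need to visit all 12 open cells exactly once, starting at (2,2) and ending at (1,2).
Cell (3,4) has only two open neighbours ((2,4) and (3,3)), so the path must pass straight through it: one of those is the cell it's entered from and the other is where it exits.
Route from (2,2): right 1 to (2,3), up 1 to (1,3), right 1 to (1,4), down 2 to (3,4), left 3 to (3,1), up 2 to (1,1), right 1 to (1,2) — 11 moves in all.
Check: all 12 open cells covered.

(2,2), (2,3), (1,3), (1,4), (2,4), (3,4), (3,3), (3,2), (3,1), (2,1), (1,1), (1,2)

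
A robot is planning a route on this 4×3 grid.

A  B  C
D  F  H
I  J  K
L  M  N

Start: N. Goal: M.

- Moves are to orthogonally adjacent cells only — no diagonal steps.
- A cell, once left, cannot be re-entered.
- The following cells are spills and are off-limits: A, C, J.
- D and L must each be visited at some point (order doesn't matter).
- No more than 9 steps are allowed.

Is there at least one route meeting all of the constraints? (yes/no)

yes

One route that works: N → K → H → F → D → I → L → M.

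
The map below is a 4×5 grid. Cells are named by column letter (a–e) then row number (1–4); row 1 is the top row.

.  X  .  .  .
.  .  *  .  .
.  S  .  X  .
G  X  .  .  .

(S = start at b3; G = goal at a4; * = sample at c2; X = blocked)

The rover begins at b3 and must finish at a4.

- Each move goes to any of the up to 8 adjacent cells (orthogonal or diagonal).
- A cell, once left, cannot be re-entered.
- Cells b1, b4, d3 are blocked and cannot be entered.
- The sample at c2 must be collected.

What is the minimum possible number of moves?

Any route passes through c2 somewhere between b3 and a4. Summing Chebyshev distances along the two legs (b3 → c2 → a4) gives a lower bound of 1 + 2 = 3 moves.
The shortest route satisfying every rule uses 4 moves: b3 → c2 → b2 → a3 → a4.
The bound of 3 isn't tight here; checking systematically, no route of length 3 through 3 satisfies every constraint, so 4 is the minimum.

4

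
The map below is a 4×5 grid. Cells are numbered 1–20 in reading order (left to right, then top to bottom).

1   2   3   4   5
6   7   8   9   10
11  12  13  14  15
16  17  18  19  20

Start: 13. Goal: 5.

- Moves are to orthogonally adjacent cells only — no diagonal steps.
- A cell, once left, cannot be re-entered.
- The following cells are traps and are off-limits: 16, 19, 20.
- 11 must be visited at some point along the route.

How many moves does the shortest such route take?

Any route passes through 11 somewhere between 13 and 5. Summing Manhattan distances along the two legs (13 → 11 → 5) gives a lower bound of 2 + 6 = 8 moves.
A route of 8 moves achieves this: 13 → 12 → 11 → 6 → 1 → 2 → 3 → 4 → 5.
Since 8 matches the lower bound, it is optimal.

8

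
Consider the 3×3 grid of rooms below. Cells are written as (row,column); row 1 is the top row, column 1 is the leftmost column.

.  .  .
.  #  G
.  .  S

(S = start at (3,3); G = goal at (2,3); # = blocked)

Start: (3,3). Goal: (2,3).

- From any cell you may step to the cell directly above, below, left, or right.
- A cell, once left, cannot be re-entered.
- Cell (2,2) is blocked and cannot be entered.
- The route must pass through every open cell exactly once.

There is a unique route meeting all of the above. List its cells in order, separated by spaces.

Need to visit all 8 open cells exactly once, starting at (3,3) and ending at (2,3).
Cell (1,2) has only two open neighbours ((1,1) and (1,3)), so the path must pass straight through it: one of those is the cell it's entered from and the other is where it exits.
Route from (3,3): 2× left (reaching (3,1)), 2× up (reaching (1,1)), 2× right (reaching (1,3)), down to (2,3) — 7 moves in all.
Check: all 8 open cells covered.

(3,3) (3,2) (3,1) (2,1) (1,1) (1,2) (1,3) (2,3)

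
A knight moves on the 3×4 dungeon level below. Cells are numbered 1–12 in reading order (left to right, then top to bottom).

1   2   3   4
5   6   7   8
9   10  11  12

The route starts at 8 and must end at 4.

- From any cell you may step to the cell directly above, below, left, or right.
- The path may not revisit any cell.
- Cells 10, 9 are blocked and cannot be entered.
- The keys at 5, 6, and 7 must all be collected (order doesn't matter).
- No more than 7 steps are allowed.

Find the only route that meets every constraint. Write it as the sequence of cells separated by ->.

Any route must reach 5, 6, and 7 and still end at 4 within 7 moves, so the order of the required stops is forced.
Route from 8: 3× left (reaching 5), up to 1, 3× right (reaching 4) — 7 moves in all.
Check: all required cells visited; 7 ≤ 7 moves.

8 -> 7 -> 6 -> 5 -> 1 -> 2 -> 3 -> 4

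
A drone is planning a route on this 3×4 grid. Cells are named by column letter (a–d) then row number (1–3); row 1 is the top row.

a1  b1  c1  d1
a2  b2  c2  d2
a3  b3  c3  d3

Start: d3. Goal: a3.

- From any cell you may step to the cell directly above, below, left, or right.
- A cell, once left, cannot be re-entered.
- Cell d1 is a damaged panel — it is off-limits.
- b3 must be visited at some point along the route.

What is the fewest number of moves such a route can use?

Any route passes through b3 somewhere between d3 and a3. Summing Manhattan distances along the two legs (d3 → b3 → a3) gives a lower bound of 2 + 1 = 3 moves.
A route of 3 moves achieves this: d3 → c3 → b3 → a3.
Since 3 matches the lower bound, it is optimal.

3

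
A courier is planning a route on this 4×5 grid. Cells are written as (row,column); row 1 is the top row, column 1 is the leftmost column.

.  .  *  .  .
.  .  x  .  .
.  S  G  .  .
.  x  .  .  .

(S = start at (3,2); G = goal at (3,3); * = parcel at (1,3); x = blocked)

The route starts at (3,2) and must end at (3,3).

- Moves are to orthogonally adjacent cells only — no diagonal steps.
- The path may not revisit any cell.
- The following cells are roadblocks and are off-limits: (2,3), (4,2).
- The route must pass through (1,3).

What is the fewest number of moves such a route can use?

7

Any route passes through (1,3) somewhere between (3,2) and (3,3). Summing Manhattan distances along the two legs ((3,2) → (1,3) → (3,3)) gives a lower bound of 3 + 2 = 5 moves.
That bound ignores the blocked cells. Measuring each leg by the fewest moves that actually steer around them ((3,2)→(1,3): 3; (1,3)→(3,3): 4) raises the lower bound to 7.
A route of 7 moves exists: (3,2) → (2,2) → (1,2) → (1,3) → (1,4) → (2,4) → (3,4) → (3,3).
Since 7 matches that lower bound, it is optimal.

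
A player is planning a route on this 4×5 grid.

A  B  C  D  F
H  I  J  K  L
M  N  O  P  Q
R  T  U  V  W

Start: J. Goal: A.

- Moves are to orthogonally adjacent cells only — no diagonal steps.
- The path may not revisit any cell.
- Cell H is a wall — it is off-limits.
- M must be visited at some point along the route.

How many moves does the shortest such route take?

9

Any route passes through M somewhere between J and A. Summing Manhattan distances along the two legs (J → M → A) gives a lower bound of 3 + 2 = 5 moves.
That bound ignores the blocked cells. Measuring each leg by the fewest moves that actually steer around them (J→M: 3; M→A: 4) raises the lower bound to 7.
The shortest route satisfying every rule uses 9 moves: J → O → U → T → R → M → N → I → B → A.
The no-revisit rule (legs can't share cells) pushes the minimum above the 7-move bound; an exhaustive check rules out every length from 7 to 8, leaving 9 as the minimum.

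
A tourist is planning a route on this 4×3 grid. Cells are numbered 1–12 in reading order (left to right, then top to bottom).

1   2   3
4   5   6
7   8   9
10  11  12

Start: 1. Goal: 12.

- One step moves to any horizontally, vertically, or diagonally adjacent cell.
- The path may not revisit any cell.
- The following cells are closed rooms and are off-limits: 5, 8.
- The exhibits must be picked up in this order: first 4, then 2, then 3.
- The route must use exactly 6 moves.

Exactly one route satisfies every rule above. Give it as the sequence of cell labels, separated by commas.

1, 4, 2, 3, 6, 9, 12

The waypoints must appear in the order 4, 2, 3, with no cell reused.
Route from 1: down to 4, up-right to 2, right to 3, 3× down (reaching 12) — 6 moves in all.
Check: order respected (4 at step 1, 2 at step 2, 3 at step 3); 6 moves as required.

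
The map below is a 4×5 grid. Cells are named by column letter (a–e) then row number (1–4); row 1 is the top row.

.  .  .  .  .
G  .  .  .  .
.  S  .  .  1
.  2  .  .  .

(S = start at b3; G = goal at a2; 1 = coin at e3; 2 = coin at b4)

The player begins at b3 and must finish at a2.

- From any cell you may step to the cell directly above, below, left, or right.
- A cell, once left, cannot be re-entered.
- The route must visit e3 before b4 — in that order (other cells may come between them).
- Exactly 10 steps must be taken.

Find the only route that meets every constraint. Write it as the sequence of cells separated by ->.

The waypoints must appear in the order e3, b4, with no cell reused.
Route from b3: right 3 to e3, down 1 to e4, left 4 to a4, up 2 to a2 — 10 moves in all.
Check: order respected (1 at step 3, 2 at step 7); 10 moves as required.

b3 -> c3 -> d3 -> e3 -> e4 -> d4 -> c4 -> b4 -> a4 -> a3 -> a2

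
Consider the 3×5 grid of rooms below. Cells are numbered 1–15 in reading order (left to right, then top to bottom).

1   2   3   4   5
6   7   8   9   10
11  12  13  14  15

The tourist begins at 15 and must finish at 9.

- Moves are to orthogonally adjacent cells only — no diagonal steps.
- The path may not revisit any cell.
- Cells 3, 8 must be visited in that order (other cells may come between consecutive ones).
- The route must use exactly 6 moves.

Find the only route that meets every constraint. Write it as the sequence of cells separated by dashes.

The waypoints must appear in the order 3, 8, with no cell reused.
Route from 15: up 2 to 5, left 2 to 3, down 1 to 8, right 1 to 9 — 6 moves in all.
Check: order respected (3 at step 4, 8 at step 5); 6 moves as required.

15 - 10 - 5 - 4 - 3 - 8 - 9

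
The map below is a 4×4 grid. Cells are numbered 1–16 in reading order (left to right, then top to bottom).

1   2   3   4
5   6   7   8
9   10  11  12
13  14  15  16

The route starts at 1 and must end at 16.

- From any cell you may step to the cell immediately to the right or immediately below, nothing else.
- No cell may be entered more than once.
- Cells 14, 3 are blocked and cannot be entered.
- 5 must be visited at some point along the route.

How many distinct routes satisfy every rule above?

7

A right/down-only route from 1 to 16 makes exactly 3 down-moves and 3 right-moves in some order.
With no other constraints that would be C(6,3) = 20 routes.
Split at 5 and multiply the segment counts (each segment already excludes blocked cells): 1→5: 1; 5→16: 7; product = 7.
That gives 7 routes.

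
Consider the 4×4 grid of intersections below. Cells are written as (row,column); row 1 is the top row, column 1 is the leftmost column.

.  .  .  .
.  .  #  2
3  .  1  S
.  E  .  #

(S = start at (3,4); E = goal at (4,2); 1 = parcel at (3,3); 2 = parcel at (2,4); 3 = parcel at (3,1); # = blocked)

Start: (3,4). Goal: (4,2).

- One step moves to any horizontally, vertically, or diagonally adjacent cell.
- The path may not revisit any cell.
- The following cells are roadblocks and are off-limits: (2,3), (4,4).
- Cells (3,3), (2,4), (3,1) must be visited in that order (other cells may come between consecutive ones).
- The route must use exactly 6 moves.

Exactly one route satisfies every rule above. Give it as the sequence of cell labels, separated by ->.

(3,4) -> (3,3) -> (2,4) -> (1,3) -> (2,2) -> (3,1) -> (4,2)

The waypoints must appear in the order (3,3), (2,4), (3,1), with no cell reused.
Route from (3,4): left 1 to (3,3), up-right 1 to (2,4), up-left 1 to (1,3), down-left 2 to (3,1), down-right 1 to (4,2) — 6 moves in all.
Check: order respected (1 at step 1, 2 at step 2, 3 at step 5); 6 moves as required.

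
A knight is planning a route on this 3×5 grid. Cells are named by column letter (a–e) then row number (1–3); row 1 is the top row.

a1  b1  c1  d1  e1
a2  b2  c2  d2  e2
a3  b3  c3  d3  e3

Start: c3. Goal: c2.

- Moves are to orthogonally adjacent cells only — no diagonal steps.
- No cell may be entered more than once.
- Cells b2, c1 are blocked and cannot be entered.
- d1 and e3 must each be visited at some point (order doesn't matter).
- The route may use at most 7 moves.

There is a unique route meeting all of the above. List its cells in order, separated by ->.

The budget equals the shortest possible length, so every move has to be on a shortest route through the required cells.
Route from c3: right 2 to e3, up 2 to e1, left 1 to d1, down 1 to d2, left 1 to c2 — 7 moves in all.
Check: all required cells visited; 7 ≤ 7 moves.

c3 -> d3 -> e3 -> e2 -> e1 -> d1 -> d2 -> c2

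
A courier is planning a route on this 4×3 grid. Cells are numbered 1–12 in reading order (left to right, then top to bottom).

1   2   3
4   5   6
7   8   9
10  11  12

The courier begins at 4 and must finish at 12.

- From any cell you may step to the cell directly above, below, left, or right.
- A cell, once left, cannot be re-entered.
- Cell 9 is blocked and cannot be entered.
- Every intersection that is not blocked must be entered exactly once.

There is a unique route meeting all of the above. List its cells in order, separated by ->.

Need to visit all 11 open cells exactly once, starting at 4 and ending at 12.
Cell 3 has only two open neighbours (6 and 2), so the path must pass straight through it: one of those is the cell it's entered from and the other is where it exits.
Route from 4: up 1 to 1, right 2 to 3, down 1 to 6, left 1 to 5, down 1 to 8, left 1 to 7, down 1 to 10, right 2 to 12 — 10 moves in all.
Check: all 11 open cells covered.

4 -> 1 -> 2 -> 3 -> 6 -> 5 -> 8 -> 7 -> 10 -> 11 -> 12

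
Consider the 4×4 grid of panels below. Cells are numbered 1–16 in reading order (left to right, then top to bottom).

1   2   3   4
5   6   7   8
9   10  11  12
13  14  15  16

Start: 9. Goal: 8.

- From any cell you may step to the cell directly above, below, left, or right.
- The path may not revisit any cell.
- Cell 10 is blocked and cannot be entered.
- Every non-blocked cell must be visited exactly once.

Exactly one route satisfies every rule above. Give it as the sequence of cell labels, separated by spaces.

Need to visit all 15 open cells exactly once, starting at 9 and ending at 8.
Cell 16 has only two open neighbours (12 and 15), so the path must pass straight through it: one of those is the cell it's entered from and the other is where it exits.
Route from 9: down to 13, 3× right (reaching 16), up to 12, left to 11, up to 7, 2× left (reaching 5), up to 1, 3× right (reaching 4), down to 8 — 14 moves in all.
Check: all 15 open cells covered.

9 13 14 15 16 12 11 7 6 5 1 2 3 4 8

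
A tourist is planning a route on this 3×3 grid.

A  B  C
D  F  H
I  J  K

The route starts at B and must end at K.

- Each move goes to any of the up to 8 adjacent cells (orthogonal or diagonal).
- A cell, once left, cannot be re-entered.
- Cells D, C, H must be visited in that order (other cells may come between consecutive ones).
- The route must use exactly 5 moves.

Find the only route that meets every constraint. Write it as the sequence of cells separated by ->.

B -> D -> F -> C -> H -> K

The waypoints must appear in the order D, C, H, with no cell reused.
Route from B: down-left 1 to D, right 1 to F, up-right 1 to C, down 2 to K — 5 moves in all.
Check: order respected (D at step 1, C at step 3, H at step 4); 5 moves as required.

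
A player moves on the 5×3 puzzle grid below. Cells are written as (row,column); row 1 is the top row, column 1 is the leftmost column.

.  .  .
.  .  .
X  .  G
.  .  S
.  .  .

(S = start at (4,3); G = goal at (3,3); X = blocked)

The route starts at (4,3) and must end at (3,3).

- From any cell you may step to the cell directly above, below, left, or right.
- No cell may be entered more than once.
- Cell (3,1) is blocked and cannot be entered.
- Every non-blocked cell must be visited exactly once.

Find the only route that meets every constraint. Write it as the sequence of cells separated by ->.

Need to visit all 14 open cells exactly once, starting at (4,3) and ending at (3,3).
Cell (5,1) has only two open neighbours ((4,1) and (5,2)), so the path must pass straight through it: one of those is the cell it's entered from and the other is where it exits.
Route from (4,3): down 1 to (5,3), left 2 to (5,1), up 1 to (4,1), right 1 to (4,2), up 2 to (2,2), left 1 to (2,1), up 1 to (1,1), right 2 to (1,3), down 2 to (3,3) — 13 moves in all.
Check: all 14 open cells covered.

(4,3) -> (5,3) -> (5,2) -> (5,1) -> (4,1) -> (4,2) -> (3,2) -> (2,2) -> (2,1) -> (1,1) -> (1,2) -> (1,3) -> (2,3) -> (3,3)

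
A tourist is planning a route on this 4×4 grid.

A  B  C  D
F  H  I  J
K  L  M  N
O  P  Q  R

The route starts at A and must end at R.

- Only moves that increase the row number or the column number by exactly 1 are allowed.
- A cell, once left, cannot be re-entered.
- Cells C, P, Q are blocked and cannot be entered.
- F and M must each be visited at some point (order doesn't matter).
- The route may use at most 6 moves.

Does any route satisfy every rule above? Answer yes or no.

One route that works: A → F → K → L → M → N → R.

yes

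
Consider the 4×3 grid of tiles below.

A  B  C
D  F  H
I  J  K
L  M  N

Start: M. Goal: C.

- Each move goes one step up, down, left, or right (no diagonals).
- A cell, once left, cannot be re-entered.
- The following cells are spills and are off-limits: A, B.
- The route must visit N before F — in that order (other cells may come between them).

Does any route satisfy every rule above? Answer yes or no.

yes

One route that works: M → N → K → J → F → H → C.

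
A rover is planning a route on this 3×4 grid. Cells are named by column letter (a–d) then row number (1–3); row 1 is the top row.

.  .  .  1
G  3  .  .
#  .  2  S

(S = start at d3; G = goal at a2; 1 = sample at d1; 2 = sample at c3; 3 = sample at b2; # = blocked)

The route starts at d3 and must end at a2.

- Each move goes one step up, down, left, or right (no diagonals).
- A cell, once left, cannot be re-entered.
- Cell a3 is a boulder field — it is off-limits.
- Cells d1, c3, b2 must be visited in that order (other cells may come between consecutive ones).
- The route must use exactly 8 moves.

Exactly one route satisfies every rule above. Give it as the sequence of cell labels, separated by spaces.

The waypoints must appear in the order d1, c3, b2, with no cell reused.
Route from d3: up 2 to d1, left 1 to c1, down 2 to c3, left 1 to b3, up 1 to b2, left 1 to a2 — 8 moves in all.
Check: order respected (1 at step 2, 2 at step 5, 3 at step 7); 8 moves as required.

d3 d2 d1 c1 c2 c3 b3 b2 a2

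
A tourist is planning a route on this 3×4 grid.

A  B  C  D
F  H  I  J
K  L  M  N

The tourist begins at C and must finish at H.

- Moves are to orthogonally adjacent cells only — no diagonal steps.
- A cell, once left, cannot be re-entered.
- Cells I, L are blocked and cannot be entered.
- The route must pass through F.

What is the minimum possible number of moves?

4

Any route passes through F somewhere between C and H. Summing Manhattan distances along the two legs (C → F → H) gives a lower bound of 3 + 1 = 4 moves.
A route of 4 moves achieves this: C → B → A → F → H.
Since 4 matches the lower bound, it is optimal.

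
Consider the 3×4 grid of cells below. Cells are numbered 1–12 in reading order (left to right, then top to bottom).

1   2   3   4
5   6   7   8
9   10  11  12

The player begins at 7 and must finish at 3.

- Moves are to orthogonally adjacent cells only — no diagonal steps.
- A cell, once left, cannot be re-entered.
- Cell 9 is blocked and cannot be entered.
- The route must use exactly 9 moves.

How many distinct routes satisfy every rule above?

1

Need simple routes of exactly 9 moves from 7 to 3 (Manhattan distance 1, so 4 moves are spent on a detour and 4 undoing it).
Enumerating: 7 8 12 11 10 6 5 1 2 3.
That gives 1 route.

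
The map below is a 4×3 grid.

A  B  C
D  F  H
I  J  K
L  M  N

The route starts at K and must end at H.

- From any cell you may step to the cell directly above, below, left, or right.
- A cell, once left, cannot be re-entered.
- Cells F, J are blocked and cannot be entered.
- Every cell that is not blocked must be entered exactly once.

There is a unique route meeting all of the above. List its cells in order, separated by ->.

Need to visit all 10 open cells exactly once, starting at K and ending at H.
Route from K: down to N, 2× left (reaching L), 3× up (reaching A), 2× right (reaching C), down to H — 9 moves in all.
Check: all 10 open cells covered.

K -> N -> M -> L -> I -> D -> A -> B -> C -> H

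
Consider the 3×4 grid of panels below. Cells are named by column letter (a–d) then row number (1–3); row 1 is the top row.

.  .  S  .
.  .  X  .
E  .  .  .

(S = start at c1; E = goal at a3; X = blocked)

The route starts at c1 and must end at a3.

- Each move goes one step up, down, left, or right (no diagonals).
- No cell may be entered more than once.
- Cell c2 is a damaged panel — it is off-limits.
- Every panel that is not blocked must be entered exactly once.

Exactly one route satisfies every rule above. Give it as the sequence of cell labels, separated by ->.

c1 -> d1 -> d2 -> d3 -> c3 -> b3 -> b2 -> b1 -> a1 -> a2 -> a3

Need to visit all 11 open cells exactly once, starting at c1 and ending at a3.
Cell d1 has only two open neighbours (d2 and c1), so the path must pass straight through it: one of those is the cell it's entered from and the other is where it exits.
Route from c1: right to d1, 2× down (reaching d3), 2× left (reaching b3), 2× up (reaching b1), left to a1, 2× down (reaching a3) — 10 moves in all.
Check: all 11 open cells covered.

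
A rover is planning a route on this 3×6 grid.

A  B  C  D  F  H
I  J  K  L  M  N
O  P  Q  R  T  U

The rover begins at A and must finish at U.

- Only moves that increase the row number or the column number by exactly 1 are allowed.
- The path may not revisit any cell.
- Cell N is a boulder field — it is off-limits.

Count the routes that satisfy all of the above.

15

A right/down-only route from A to U makes exactly 2 down-moves and 5 right-moves in some order.
With no other constraints that would be C(7,2) = 21 routes.
Subtract routes through each blocked cell (inclusion–exclusion for overlaps): − through N: 6 → 15.
That gives 15 routes.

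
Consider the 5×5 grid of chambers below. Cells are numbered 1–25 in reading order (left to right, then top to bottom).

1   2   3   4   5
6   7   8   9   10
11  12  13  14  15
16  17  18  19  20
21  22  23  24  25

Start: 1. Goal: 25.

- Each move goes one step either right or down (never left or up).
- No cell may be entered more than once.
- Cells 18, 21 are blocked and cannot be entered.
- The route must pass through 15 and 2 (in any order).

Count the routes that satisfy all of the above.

10

A right/down-only route from 1 to 25 makes exactly 4 down-moves and 4 right-moves in some order.
With no other constraints that would be C(8,4) = 70 routes.
A monotone route can only reach the required cells in the order 2, 15, so split there and multiply the segment counts (each segment already excludes blocked cells): 1→2: 1; 2→15: 10; 15→25: 1; product = 10.
That gives 10 routes.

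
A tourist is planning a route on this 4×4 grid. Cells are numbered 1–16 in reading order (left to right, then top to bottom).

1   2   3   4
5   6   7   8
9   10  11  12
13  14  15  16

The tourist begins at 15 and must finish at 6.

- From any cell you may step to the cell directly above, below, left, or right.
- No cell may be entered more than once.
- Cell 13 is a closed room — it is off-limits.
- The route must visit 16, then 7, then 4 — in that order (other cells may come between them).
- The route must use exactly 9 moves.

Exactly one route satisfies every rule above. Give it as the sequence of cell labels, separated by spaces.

15 16 12 11 7 8 4 3 2 6

The waypoints must appear in the order 16, 7, 4, with no cell reused.
Route from 15: right to 16, up to 12, left to 11, up to 7, right to 8, up to 4, 2× left (reaching 2), down to 6 — 9 moves in all.
Check: order respected (16 at step 1, 7 at step 4, 4 at step 6); 9 moves as required.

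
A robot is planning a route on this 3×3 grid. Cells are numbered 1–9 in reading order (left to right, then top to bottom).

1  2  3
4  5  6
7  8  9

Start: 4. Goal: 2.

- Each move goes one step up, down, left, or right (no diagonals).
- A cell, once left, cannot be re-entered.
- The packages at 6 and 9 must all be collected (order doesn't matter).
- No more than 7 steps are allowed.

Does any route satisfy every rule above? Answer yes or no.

yes

One route that works: 4 → 7 → 8 → 9 → 6 → 3 → 2.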